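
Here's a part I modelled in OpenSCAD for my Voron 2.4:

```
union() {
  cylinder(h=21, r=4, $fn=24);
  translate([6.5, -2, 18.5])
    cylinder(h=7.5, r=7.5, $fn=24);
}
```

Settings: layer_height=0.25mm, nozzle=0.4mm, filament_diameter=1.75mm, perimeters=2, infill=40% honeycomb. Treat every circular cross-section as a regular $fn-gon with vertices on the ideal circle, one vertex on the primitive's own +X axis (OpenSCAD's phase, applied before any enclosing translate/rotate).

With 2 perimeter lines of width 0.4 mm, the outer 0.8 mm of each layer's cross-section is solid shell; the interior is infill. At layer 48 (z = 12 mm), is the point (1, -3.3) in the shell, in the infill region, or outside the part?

At z = 12 mm: the r=4 cylinder contributes a regular 24-gon of circumradius 4; the cylinder at (6.5, -2) does not reach this height (z outside [18.5, 26]); Merging all regions: only the r=4 cylinder is present, so the union is just that shape — 1 connected region. Overall, the cross-section is a single solid region. The nearest boundary edge runs (1.04, -3.86)→(2.00, -3.46); distance from the point to it = 0.53 mm. The point is inside the cross-section, 0.53 mm from the nearest boundary — within the 0.8 mm shell band (2 × 0.4).

shell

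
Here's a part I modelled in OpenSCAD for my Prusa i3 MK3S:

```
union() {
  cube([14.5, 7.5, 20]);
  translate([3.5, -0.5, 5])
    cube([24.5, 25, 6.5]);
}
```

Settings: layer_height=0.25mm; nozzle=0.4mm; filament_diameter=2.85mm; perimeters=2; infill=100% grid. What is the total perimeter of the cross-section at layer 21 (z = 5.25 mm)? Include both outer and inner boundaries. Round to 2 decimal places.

106.00 mm

At z = 5.25 mm: the cube (footprint 14.5×7.5) is included at this height (perimeter 44.00 mm); the cube at (3.5, -0.5) (footprint 24.5×25) is included at this height (perimeter 99.00 mm); Merging all regions: the regions partially overlap (shared area 82.50 mm²), so the edge portions inside another operand are dropped and the merged outline is re-measured after clipping — boundary = 106.00 mm. Overall, the cross-section is a single solid region. Total boundary length (outer) = 106.00 mm.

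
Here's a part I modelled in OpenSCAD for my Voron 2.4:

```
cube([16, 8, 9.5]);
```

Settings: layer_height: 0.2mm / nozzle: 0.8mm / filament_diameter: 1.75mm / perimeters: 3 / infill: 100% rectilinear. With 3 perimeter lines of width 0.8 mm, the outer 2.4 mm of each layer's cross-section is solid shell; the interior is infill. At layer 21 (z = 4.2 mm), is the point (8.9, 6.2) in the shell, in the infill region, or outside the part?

shell

At z = 4.2 mm: the 16×8 cube contributes its full rectangle. Overall, the cross-section is a single solid region. The nearest boundary edge runs (16.00, 8.00)→(0.00, 8.00); distance from the point to it = 1.80 mm. The point is inside the cross-section, 1.80 mm from the nearest boundary — within the 2.4 mm shell band (3 × 0.8).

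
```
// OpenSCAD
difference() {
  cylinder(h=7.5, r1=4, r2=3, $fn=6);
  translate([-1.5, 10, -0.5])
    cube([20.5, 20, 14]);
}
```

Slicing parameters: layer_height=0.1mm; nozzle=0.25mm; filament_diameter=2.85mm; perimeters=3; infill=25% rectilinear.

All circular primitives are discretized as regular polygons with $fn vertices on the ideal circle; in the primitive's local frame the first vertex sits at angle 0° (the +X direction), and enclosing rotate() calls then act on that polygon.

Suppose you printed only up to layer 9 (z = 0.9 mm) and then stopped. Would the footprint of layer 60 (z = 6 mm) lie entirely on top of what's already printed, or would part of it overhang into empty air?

Compare the two slices. At z = 0.9: the cone (r1=4→r2=3) has section circumradius 3.880 here — a regular 6-gon (area = (6/2)·3.880²·sin(360°/6) = 39.11 mm²); the cube at (-1.5, 10) is present — its section is the full 20.5×20 rectangle (area 410.00 mm²); Subtracting the remaining from the first: starting from the cone (39.11 mm²), the 20.5×20 cube at (-1.5, 10) misses the remaining region (no effect) — area = 39.11 mm². At z = 6: the cone: at t=0.800 of its height the radius interpolates to r₁+(r₂−r₁)t = 3.200, giving a regular 6-gon of that circumradius (area = (6/2)·3.200²·sin(360°/6) = 26.60 mm²); the 20.5×20 cube at (-1.5, 10) contributes its full rectangle (area 410.00 mm²); Taking the first minus the rest: starting from the cone (26.60 mm²), the 20.5×20 cube at (-1.5, 10) misses the remaining region (no effect) — area = 26.60 mm². Checking containment: the cross-section at z = 6 is a subset of the cross-section at z = 0.9.

entirely on top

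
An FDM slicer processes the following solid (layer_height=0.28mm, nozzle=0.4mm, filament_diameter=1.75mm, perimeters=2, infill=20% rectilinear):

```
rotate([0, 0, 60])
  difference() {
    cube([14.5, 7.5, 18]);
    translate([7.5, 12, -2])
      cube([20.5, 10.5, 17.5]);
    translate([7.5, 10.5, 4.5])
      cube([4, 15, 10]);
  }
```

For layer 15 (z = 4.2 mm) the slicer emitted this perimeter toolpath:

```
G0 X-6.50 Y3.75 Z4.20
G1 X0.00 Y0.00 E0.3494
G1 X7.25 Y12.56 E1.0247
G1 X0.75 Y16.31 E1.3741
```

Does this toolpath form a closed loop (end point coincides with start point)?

Start point (G0): (-6.50, 3.75). End point (last G1): the path does not return to the start — open.

no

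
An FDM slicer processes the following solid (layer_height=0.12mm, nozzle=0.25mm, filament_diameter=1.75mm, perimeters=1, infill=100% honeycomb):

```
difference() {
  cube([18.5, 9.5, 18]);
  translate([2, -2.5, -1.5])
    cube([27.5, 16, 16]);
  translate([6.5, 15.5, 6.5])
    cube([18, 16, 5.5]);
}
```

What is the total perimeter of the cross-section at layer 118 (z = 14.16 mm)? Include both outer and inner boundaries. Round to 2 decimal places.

23.00 mm

At z = 14.16 mm: the cube (footprint 18.5×9.5) is included at this height (perimeter 56.00 mm); the cube at (2, -2.5) is present — its section is the full 27.5×16 rectangle (perimeter 87.00 mm); the cube at (6.5, 15.5) is absent (z outside [6.5, 12]); After the difference (first − rest): starting from the 18.5×9.5 cube, the 27.5×16 cube at (2, -2.5) partially overlaps it — only the 156.75 mm² overlap (of its 440.00 mm²) is removed, clipping the outline — boundary = 23.00 mm. Overall, the cross-section is a single solid region. Total boundary length (outer) = 23.00 mm.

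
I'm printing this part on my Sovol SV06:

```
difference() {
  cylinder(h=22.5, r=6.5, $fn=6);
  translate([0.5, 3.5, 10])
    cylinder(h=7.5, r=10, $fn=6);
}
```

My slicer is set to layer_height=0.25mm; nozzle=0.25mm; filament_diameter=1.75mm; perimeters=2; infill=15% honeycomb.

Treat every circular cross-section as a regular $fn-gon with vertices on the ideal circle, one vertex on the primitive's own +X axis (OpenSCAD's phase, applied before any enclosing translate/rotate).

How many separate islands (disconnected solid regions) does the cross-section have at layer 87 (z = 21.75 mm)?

1

At z = 21.75 mm: the r=6.5 cylinder gives a regular 6-gon of circumradius 6.5 (constant along its height); the cylinder at (0.5, 3.5) is absent (z outside [10, 17.5]); After the difference (first − rest): none of the subtracted shapes is present at this height, so the r=6.5 cylinder is unchanged — 1 connected region. Overall, the cross-section is a single solid region. Island count = 1.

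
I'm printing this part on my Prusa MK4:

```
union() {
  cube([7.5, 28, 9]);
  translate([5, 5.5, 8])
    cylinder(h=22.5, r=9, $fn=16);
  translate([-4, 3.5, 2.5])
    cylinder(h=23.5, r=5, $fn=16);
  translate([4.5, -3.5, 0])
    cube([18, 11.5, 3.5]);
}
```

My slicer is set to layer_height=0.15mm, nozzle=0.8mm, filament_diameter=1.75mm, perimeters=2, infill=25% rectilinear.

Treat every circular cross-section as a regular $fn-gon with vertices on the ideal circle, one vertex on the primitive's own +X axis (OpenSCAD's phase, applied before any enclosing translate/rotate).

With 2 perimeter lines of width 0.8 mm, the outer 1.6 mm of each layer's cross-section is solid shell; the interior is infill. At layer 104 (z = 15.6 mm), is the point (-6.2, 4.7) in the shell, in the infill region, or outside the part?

infill

At z = 15.6 mm: the cube does not reach this height (z outside [0, 9]); the r=9 cylinder at (5, 5.5) contributes a regular 16-gon of circumradius 9; the r=5 cylinder at (-4, 3.5) gives a regular 16-gon of circumradius 5 (constant along its height); the cube at (4.5, -3.5) is absent (z outside [0, 3.5]); Combining (union): the regions partially overlap (shared area 30.50 mm²), so overlapping operands fuse into one piece — 1 connected region. Overall, the cross-section is a single solid region. The nearest boundary edge runs (-8.62, 5.41)→(-7.54, 7.04); distance from the point to it = 2.41 mm. The point is inside the cross-section and 2.41 mm from the nearest boundary — more than the 1.6 mm shell width (2 × 0.8), so it's in the infill interior.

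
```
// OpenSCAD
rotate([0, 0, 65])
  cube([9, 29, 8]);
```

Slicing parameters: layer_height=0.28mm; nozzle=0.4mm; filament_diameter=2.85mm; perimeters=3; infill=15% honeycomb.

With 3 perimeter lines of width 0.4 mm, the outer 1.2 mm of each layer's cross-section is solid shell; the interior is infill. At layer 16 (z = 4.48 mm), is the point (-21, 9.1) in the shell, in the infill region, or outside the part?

outside

At z = 4.48 mm: the 9×29 cube contributes its full rectangle; (whole slice rotated 65° about Z — lengths, areas and connectivity unchanged). Overall, the cross-section is a single solid region. Undo the 65° rotation: the query point maps to (-0.628, 22.878) in the un-rotated model frame. The nearest boundary edge runs (0.00, 29.00)→(0.00, 0.00); distance from the point to it = 0.63 mm. The point is not inside any of the regions above, so it lies outside the cross-section (0.63 mm from the nearest boundary).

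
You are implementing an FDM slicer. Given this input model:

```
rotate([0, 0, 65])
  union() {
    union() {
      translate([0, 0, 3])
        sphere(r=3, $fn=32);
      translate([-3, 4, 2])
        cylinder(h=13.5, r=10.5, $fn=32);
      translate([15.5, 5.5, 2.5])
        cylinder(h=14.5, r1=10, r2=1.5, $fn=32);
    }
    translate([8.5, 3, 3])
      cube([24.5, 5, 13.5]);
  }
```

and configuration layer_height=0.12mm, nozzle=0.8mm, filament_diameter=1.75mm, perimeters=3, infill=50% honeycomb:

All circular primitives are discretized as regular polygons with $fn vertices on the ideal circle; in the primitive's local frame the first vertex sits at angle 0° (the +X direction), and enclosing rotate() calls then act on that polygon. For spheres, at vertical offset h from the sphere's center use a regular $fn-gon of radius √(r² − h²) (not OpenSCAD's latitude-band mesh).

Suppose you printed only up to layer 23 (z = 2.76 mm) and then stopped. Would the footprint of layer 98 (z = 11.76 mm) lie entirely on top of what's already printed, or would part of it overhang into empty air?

Compare the two slices. At z = 2.76: the sphere: section is a regular 32-gon, circumradius = √(r²−h²) = √(3²−0.24²) = 2.990 (area = (32/2)·2.990²·sin(360°/32) = 27.91 mm²); the cylinder at (-3, 4): section is a regular 32-gon, circumradius r=10.5 (area = (32/2)·10.500²·sin(360°/32) = 344.14 mm²); the cone at (15.5, 5.5) contributes a regular 32-gon of circumradius 9.848 (interpolated between r1=10 and r2=1.5 at t=0.018) (area = (32/2)·9.848²·sin(360°/32) = 302.70 mm²); Taking the union: the regions partially overlap — summed areas 674.75 mm² minus the doubly-counted overlap 37.36 mm² gives 637.39 mm² — area = 637.39 mm²; the cube at (8.5, 3) is not intersected at this z (z outside [3, 16.5]); Combining (union): only that combined region is present, so the union is just that shape — area = 637.39 mm²; (rotated 65° about Z; rotation is an isometry so areas/perimeters/island counts are preserved). At z = 11.76: the sphere is absent (|z−center|=8.760 > r=3); the cylinder at (-3, 4): section is a regular 32-gon, circumradius r=10.5 (area = (32/2)·10.500²·sin(360°/32) = 344.14 mm²); the cone at (15.5, 5.5) (r1=10→r2=1.5) has section circumradius 4.572 here — a regular 32-gon (area = (32/2)·4.572²·sin(360°/32) = 65.24 mm²); Combining (union): the 2 present regions are separate (no shared area or edge), so areas and boundary lengths simply add and each stays a separate island — area = 409.38 mm²; the 24.5×5 cube at (8.5, 3) contributes its full rectangle (area 122.50 mm²); Taking the union: the regions partially overlap — summed areas 531.88 mm² minus the doubly-counted overlap 43.17 mm² gives 488.71 mm² — area = 488.71 mm²; (rotated 65° about Z; rotation is an isometry so areas/perimeters/island counts are preserved). Checking containment: at z = 11.76 the cross-section extends beyond the z = 2.76 cross-section by about 38.95 mm².

part overhangs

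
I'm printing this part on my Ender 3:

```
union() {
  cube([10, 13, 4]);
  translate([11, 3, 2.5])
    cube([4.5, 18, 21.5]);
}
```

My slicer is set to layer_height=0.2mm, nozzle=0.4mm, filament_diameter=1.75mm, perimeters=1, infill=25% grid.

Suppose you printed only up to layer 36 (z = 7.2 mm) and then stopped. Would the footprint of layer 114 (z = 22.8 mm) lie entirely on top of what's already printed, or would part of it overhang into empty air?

entirely on top

Compare the two slices. At z = 7.2: the cube is not intersected at this z (z outside [0, 4]); the cube at (11, 3) is present — its section is the full 4.5×18 rectangle (area 81.00 mm²); Merging all regions: only the 4.5×18 cube at (11, 3) is present, so the union is just that shape — area = 81.00 mm². At z = 22.8: the cube does not reach this height (z outside [0, 4]); the 4.5×18 cube at (11, 3) contributes its full rectangle (area 81.00 mm²); Combining (union): only the 4.5×18 cube at (11, 3) is present, so the union is just that shape — area = 81.00 mm². Checking containment: the cross-section at z = 22.8 is a subset of the cross-section at z = 7.2.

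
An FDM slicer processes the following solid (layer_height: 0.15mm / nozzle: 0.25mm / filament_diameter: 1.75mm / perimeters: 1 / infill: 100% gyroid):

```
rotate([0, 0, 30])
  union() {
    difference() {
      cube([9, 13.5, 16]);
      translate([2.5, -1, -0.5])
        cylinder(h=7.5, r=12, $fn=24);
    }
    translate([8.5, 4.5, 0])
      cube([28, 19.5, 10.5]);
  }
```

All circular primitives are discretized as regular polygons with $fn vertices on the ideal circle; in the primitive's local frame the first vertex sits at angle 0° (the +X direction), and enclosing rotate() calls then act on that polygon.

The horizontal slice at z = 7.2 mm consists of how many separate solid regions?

At z = 7.2 mm: the 9×13.5 cube contributes its full rectangle; the cylinder at (2.5, -1) is not intersected at this z (z outside [-0.5, 7]); Subtracting the remaining from the first: none of the subtracted shapes is present at this height, so the 9×13.5 cube is unchanged — 1 connected region; the cube at (8.5, 4.5) is present — its section is the full 28×19.5 rectangle; Merging all regions: the regions partially overlap (shared area 4.50 mm²), so overlapping operands fuse into one piece — 1 connected region; (whole slice rotated 30° about Z — lengths, areas and connectivity unchanged). The result has 1 disconnected region.

1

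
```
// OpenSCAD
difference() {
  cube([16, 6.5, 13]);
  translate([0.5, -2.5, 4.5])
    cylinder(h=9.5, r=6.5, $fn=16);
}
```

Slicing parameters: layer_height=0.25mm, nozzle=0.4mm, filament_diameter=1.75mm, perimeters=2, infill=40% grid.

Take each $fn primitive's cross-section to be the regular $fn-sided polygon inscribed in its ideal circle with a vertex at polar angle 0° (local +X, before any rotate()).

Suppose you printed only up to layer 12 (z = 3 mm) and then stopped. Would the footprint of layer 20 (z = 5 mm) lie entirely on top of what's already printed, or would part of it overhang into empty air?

Compare the two slices. At z = 3: the 16×6.5 cube contributes its full rectangle (area 104.00 mm²); the cylinder at (0.5, -2.5) is absent (z outside [4.5, 14]); Taking the first minus the rest: none of the subtracted shapes is present at this height, so the 16×6.5 cube is unchanged — area = 104.00 mm². At z = 5: the cube is present — its section is the full 16×6.5 rectangle (area 104.00 mm²); the cylinder at (0.5, -2.5): section is a regular 16-gon, circumradius r=6.5 (area = (16/2)·6.500²·sin(360°/16) = 129.35 mm²); Taking the first minus the rest: starting from the 16×6.5 cube (104.00 mm²), the r=6.5 cylinder at (0.5, -2.5) partially overlaps it — only the 18.68 mm² overlap (of its 129.35 mm²) is removed, clipping the outline — area = 85.32 mm². Checking containment: the cross-section at z = 5 is a subset of the cross-section at z = 3.

entirely on top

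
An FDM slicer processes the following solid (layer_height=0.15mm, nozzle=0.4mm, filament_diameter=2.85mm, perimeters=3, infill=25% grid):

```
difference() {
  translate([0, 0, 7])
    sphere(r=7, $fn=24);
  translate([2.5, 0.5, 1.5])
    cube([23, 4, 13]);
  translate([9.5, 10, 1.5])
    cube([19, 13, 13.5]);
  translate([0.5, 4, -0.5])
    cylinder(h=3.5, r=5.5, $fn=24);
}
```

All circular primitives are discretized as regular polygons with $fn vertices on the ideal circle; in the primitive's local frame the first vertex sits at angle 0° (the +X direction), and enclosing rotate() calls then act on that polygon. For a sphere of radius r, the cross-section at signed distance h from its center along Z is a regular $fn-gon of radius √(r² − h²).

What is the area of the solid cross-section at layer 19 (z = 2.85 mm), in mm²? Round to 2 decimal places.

45.58 mm²

At z = 2.85 mm: the r=7 sphere contributes a regular 24-gon of circumradius √(7²−4.15²) = 5.637 (area = (24/2)·5.637²·sin(360°/24) = 98.70 mm²); the cube at (2.5, 0.5) (footprint 23×4) is included at this height (area 92.00 mm²); the 19×13 cube at (9.5, 10) contributes its full rectangle (area 247.00 mm²); the cylinder at (0.5, 4): section is a regular 24-gon, circumradius r=5.5 (area = (24/2)·5.500²·sin(360°/24) = 93.95 mm²); Taking the first minus the rest: starting from the r=7 sphere (98.70 mm²), the 23×4 cube at (2.5, 0.5) partially overlaps it — only the 9.36 mm² overlap (of its 92.00 mm²) is removed, clipping the outline; the 19×13 cube at (9.5, 10) misses the remaining region (no effect); the r=5.5 cylinder at (0.5, 4) partially overlaps it — only the 43.76 mm² overlap (of its 93.95 mm²) is removed, clipping the outline — area = 45.58 mm². Overall, the cross-section is a single solid region. Net area = 45.58 mm².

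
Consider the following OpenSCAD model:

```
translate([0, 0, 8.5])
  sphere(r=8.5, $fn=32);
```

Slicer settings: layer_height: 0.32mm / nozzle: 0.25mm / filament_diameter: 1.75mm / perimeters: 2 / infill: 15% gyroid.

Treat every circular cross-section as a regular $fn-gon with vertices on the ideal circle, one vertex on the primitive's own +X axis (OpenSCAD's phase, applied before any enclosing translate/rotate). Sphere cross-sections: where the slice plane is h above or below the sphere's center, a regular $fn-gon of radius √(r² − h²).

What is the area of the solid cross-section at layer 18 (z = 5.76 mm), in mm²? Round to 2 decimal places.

At z = 5.76 mm: the r=8.5 sphere contributes a regular 32-gon of circumradius √(8.5²−2.74²) = 8.046 (area = (32/2)·8.046²·sin(360°/32) = 202.09 mm²). Overall, the cross-section is a single solid region. Net area = 202.09 mm².

202.09 mm²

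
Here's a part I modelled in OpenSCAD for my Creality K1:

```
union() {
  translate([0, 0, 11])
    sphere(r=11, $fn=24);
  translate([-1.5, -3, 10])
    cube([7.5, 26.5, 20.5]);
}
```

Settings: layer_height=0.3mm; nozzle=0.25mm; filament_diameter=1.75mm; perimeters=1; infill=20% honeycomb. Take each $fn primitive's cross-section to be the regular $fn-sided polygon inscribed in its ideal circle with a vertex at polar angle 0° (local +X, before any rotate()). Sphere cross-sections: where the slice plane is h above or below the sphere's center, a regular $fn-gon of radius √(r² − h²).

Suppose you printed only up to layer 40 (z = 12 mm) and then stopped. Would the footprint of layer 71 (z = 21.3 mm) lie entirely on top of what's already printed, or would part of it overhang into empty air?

entirely on top

Compare the two slices. At z = 12: the r=11 sphere contributes a regular 24-gon of circumradius √(11²−1²) = 10.954 (area = (24/2)·10.954²·sin(360°/24) = 372.70 mm²); the cube at (-1.5, -3) is present — its section is the full 7.5×26.5 rectangle (area 198.75 mm²); Merging all regions: the regions partially overlap — summed areas 571.45 mm² minus the doubly-counted overlap 100.68 mm² gives 470.77 mm² — area = 470.77 mm². At z = 21.3: the r=11 sphere contributes a regular 24-gon of circumradius √(11²−10.3²) = 3.861 (area = (24/2)·3.861²·sin(360°/24) = 46.31 mm²); the 7.5×26.5 cube at (-1.5, -3) contributes its full rectangle (area 198.75 mm²); Combining (union): the regions partially overlap — summed areas 245.06 mm² minus the doubly-counted overlap 31.89 mm² gives 213.17 mm² — area = 213.17 mm². Checking containment: the cross-section at z = 21.3 is a subset of the cross-section at z = 12.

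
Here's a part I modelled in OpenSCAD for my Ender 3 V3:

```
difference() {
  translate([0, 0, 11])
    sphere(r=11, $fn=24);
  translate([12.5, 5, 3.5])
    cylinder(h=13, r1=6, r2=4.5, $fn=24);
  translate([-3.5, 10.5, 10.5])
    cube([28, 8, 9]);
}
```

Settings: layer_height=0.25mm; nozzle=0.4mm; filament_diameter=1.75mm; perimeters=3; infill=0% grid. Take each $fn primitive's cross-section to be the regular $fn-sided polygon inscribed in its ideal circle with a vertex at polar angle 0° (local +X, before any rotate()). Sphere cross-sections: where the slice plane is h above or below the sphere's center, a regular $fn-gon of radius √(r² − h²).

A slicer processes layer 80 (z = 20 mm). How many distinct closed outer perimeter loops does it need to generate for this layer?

1

At z = 20 mm: the sphere: section is a regular 24-gon, circumradius = √(r²−h²) = √(11²−9²) = 6.325; the cone at (12.5, 5) does not reach this height (z outside [3.5, 16.5]); the cube at (-3.5, 10.5) does not reach this height (z outside [10.5, 19.5]); After the difference (first − rest): none of the subtracted shapes is present at this height, so the r=11 sphere is unchanged — 1 connected region. The result has 1 disconnected region.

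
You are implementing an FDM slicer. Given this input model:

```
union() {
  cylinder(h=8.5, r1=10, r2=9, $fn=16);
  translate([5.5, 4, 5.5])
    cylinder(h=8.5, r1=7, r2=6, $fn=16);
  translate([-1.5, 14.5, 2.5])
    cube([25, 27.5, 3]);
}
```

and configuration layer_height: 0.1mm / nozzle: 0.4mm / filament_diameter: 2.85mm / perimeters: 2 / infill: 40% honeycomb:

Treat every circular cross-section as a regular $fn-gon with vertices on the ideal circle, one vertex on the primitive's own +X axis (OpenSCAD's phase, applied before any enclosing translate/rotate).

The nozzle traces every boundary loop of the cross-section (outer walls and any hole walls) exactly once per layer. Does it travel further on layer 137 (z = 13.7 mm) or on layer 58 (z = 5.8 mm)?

Layer 137 (z = 13.7): the cone is absent (z outside [0, 8.5]); the cone at (5.5, 4) (r1=7→r2=6) has section circumradius 6.035 here — a regular 16-gon (perimeter = 2·16·6.035·sin(180°/16) = 37.68 mm); the cube at (-1.5, 14.5) is absent (z outside [2.5, 5.5]); Combining (union): only the cone at (5.5, 4) is present, so the union is just that shape — boundary = 37.68 mm. So its perimeter = 37.68 mm. Layer 58 (z = 5.8): the cone: at t=0.682 of its height the radius interpolates to r₁+(r₂−r₁)t = 9.318, giving a regular 16-gon of that circumradius (perimeter = 2·16·9.318·sin(180°/16) = 58.17 mm); the cone at (5.5, 4) contributes a regular 16-gon of circumradius 6.965 (interpolated between r1=7 and r2=6 at t=0.035) (perimeter = 2·16·6.965·sin(180°/16) = 43.48 mm); the cube at (-1.5, 14.5) is absent (z outside [2.5, 5.5]); Taking the union: the regions partially overlap (shared area 94.18 mm²), so the edge portions inside another operand are dropped and the merged outline is re-measured after clipping — boundary = 65.73 mm. So its perimeter = 65.73 mm. Layer 58 is larger (65.73 vs 37.68 mm).

layer 58 (z = 5.8 mm)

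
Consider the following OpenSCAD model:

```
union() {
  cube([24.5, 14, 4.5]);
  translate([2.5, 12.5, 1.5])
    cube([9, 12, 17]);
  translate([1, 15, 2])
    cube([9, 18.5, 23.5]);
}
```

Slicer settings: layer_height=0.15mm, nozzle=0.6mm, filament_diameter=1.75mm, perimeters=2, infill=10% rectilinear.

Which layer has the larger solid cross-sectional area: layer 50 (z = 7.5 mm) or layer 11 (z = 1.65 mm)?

layer 11 (z = 1.65 mm)

Layer 50 (z = 7.5): the cube is absent (z outside [0, 4.5]); the 9×12 cube at (2.5, 12.5) contributes its full rectangle (area 108.00 mm²); the cube at (1, 15) (footprint 9×18.5) is included at this height (area 166.50 mm²); Combining (union): the regions partially overlap — summed areas 274.50 mm² minus the doubly-counted overlap 71.25 mm² gives 203.25 mm² — area = 203.25 mm². So its area = 203.25 mm². Layer 11 (z = 1.65): the cube (footprint 24.5×14) is included at this height (area 343.00 mm²); the cube at (2.5, 12.5) (footprint 9×12) is included at this height (area 108.00 mm²); the cube at (1, 15) is absent (z outside [2, 25.5]); Combining (union): the regions partially overlap — summed areas 451.00 mm² minus the doubly-counted overlap 13.50 mm² gives 437.50 mm² — area = 437.50 mm². So its area = 437.50 mm². Layer 11 is larger (437.50 vs 203.25 mm²).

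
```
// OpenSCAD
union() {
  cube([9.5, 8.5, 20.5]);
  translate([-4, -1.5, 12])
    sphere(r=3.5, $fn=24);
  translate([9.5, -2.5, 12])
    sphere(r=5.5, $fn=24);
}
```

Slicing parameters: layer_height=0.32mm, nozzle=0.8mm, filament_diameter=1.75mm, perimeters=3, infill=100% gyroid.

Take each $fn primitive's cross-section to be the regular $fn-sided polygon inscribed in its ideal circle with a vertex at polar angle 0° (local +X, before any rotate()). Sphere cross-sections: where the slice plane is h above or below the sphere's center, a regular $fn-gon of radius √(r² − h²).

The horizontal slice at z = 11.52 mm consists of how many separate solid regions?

2

At z = 11.52 mm: the cube (footprint 9.5×8.5) is included at this height; the sphere at (-4, -1.5): section is a regular 24-gon, circumradius = √(r²−h²) = √(3.5²−0.48²) = 3.467; the r=5.5 sphere at (9.5, -2.5) slices to a regular 24-gon of circumradius 5.479 (√(r²−h²) with h=0.48 from center); Taking the union: the regions partially overlap (shared area 10.19 mm²), so overlapping operands fuse into one piece — 2 connected regions. The result has 2 disconnected regions.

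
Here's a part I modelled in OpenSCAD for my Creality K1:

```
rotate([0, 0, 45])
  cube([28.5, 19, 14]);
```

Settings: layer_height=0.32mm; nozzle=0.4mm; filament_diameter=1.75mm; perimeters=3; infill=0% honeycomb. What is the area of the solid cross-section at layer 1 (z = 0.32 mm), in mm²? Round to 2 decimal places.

541.50 mm²

At z = 0.32 mm: the cube is present — its section is the full 28.5×19 rectangle (area 541.50 mm²); (rotated 45° about Z; rotation is an isometry so areas/perimeters/island counts are preserved). Overall, the cross-section is a single solid region. Net area = 541.50 mm².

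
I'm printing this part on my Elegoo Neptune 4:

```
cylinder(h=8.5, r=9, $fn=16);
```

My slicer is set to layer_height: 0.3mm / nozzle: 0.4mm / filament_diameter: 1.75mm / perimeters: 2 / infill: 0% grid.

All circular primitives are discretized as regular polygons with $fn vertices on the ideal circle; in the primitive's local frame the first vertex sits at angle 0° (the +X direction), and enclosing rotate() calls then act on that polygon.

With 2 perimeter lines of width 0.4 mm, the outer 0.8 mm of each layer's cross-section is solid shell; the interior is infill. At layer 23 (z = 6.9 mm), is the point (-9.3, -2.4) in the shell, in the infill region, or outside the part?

outside

At z = 6.9 mm: the cylinder: section is a regular 16-gon, circumradius r=9. Overall, the cross-section is a single solid region. The nearest boundary edge runs (-9.00, 0.00)→(-8.31, -3.44); distance from the point to it = 0.76 mm. The point is not inside any of the regions above, so it lies outside the cross-section (0.76 mm from the nearest boundary).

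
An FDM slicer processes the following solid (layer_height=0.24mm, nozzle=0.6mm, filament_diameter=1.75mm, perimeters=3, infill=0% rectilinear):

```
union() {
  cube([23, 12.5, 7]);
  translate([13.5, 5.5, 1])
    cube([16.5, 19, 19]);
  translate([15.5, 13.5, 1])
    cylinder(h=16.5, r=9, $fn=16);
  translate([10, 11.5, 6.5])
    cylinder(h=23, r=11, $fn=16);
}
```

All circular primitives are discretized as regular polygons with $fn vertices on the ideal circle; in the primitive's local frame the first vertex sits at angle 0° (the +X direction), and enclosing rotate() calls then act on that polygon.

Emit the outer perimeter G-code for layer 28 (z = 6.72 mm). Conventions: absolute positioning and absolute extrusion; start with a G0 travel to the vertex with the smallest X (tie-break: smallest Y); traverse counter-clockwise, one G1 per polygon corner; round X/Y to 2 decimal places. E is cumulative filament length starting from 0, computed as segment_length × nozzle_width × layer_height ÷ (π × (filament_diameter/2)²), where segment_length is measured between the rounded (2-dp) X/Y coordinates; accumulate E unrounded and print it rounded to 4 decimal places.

G0 X-1.00 Y11.50 Z6.72
G1 X-0.16 Y7.29 E0.2570
G1 X0.00 Y7.05 E0.2743
G1 X0.00 Y0.00 E0.6964
G1 X23.00 Y0.00 E2.0733
G1 X23.00 Y5.50 E2.4026
G1 X30.00 Y5.50 E2.8217
G1 X30.00 Y24.50 E3.9592
G1 X13.50 Y24.50 E4.9470
G1 X13.50 Y22.10 E5.0907
G1 X12.75 Y21.95 E5.1365
G1 X10.00 Y22.50 E5.3044
G1 X5.79 Y21.66 E5.5614
G1 X2.22 Y19.28 E5.8183
G1 X-0.16 Y15.71 E6.0751
G1 X-1.00 Y11.50 E6.3321

At z = 6.72 mm: the cube is present — its section is the full 23×12.5 rectangle; the cube at (13.5, 5.5) (footprint 16.5×19) is included at this height; the r=9 cylinder at (15.5, 13.5) gives a regular 16-gon of circumradius 9 (constant along its height); the cylinder at (10, 11.5): section is a regular 16-gon, circumradius r=11; Combining (union): the regions partially overlap (shared area 565.95 mm²), so overlapping operands fuse into one piece — 1 connected region. The outline is a single polygon with 15 vertices. Extrusion per mm of travel: 0.6 × 0.24 / (π × 0.875²) = 0.059868. Accumulating E over each segment gives final E = 6.3321.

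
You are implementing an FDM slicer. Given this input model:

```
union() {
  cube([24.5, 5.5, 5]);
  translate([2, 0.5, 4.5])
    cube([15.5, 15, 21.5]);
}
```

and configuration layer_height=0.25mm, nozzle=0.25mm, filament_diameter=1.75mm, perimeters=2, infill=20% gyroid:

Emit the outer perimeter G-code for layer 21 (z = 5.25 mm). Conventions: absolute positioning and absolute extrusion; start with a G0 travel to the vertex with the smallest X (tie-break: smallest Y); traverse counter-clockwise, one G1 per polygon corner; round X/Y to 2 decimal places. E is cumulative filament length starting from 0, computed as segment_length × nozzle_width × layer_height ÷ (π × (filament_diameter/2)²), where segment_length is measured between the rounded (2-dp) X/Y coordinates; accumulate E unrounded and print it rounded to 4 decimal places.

At z = 5.25 mm: the cube is not intersected at this z (z outside [0, 5]); the 15.5×15 cube at (2, 0.5) contributes its full rectangle; Merging all regions: only the 15.5×15 cube at (2, 0.5) is present, so the union is just that shape — 1 connected region. The outline is a single polygon with 4 vertices. Extrusion per mm of travel: 0.25 × 0.25 / (π × 0.875²) = 0.025984. Accumulating E over each segment gives final E = 1.5851.

G0 X2.00 Y0.50 Z5.25
G1 X17.50 Y0.50 E0.4028
G1 X17.50 Y15.50 E0.7925
G1 X2.00 Y15.50 E1.1953
G1 X2.00 Y0.50 E1.5851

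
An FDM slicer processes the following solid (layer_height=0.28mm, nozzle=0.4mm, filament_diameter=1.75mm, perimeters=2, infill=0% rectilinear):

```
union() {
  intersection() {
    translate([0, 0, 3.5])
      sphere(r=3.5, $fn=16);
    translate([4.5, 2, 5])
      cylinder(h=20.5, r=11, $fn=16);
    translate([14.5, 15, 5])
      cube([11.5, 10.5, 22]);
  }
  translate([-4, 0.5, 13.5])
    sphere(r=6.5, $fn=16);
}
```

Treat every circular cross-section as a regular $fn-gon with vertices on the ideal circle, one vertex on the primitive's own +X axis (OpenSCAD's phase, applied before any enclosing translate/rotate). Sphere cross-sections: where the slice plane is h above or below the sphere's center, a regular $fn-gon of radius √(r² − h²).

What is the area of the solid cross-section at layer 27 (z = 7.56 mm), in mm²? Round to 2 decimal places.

At z = 7.56 mm: the sphere is absent (|z−center|=4.060 > r=3.5); the cylinder at (4.5, 2): section is a regular 16-gon, circumradius r=11 (area = (16/2)·11.000²·sin(360°/16) = 370.44 mm²); the 11.5×10.5 cube at (14.5, 15) contributes its full rectangle (area 120.75 mm²); Taking the intersection: at least one operand is absent at this height, so nothing remains; the sphere at (-4, 0.5): section is a regular 16-gon, circumradius = √(r²−h²) = √(6.5²−5.94²) = 2.639 (area = (16/2)·2.639²·sin(360°/16) = 21.33 mm²); Merging all regions: only the r=6.5 sphere at (-4, 0.5) is present, so the union is just that shape — area = 21.33 mm². Overall, the cross-section is a single solid region. Net area = 21.33 mm².

21.33 mm²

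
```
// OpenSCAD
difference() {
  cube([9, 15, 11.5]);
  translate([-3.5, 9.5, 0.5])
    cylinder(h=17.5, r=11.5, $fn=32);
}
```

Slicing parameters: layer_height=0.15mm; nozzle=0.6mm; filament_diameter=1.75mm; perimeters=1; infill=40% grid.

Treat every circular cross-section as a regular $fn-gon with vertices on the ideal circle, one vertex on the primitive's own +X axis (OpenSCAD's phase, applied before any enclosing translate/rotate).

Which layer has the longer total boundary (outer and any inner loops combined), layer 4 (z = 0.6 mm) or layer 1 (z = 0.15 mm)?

layer 1 (z = 0.15 mm)

Layer 4 (z = 0.6): the cube (footprint 9×15) is included at this height (perimeter 48.00 mm); the cylinder at (-3.5, 9.5): section is a regular 32-gon, circumradius r=11.5 (perimeter = 2·32·11.500·sin(180°/32) = 72.14 mm); Taking the first minus the rest: starting from the 9×15 cube, the r=11.5 cylinder at (-3.5, 9.5) partially overlaps it — only the 102.68 mm² overlap (of its 412.81 mm²) is removed, clipping the outline — boundary = 40.43 mm. So its perimeter = 40.43 mm. Layer 1 (z = 0.15): the 9×15 cube contributes its full rectangle (perimeter 48.00 mm); the cylinder at (-3.5, 9.5) does not reach this height (z outside [0.5, 18]); Subtracting the remaining from the first: none of the subtracted shapes is present at this height, so the 9×15 cube is unchanged — boundary = 48.00 mm. So its perimeter = 48.00 mm. Layer 1 is larger (48.00 vs 40.43 mm).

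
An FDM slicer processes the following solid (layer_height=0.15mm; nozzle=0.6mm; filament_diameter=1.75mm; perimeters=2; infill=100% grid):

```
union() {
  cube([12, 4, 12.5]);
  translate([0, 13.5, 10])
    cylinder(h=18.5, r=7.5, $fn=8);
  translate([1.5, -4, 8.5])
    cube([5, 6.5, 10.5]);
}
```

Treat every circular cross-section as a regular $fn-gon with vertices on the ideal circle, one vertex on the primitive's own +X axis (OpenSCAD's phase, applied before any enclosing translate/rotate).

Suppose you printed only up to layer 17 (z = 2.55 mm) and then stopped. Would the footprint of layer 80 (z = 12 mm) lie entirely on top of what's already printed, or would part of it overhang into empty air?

part overhangs

Compare the two slices. At z = 2.55: the cube (footprint 12×4) is included at this height (area 48.00 mm²); the cylinder at (0, 13.5) is not intersected at this z (z outside [10, 28.5]); the cube at (1.5, -4) is not intersected at this z (z outside [8.5, 19]); Merging all regions: only the 12×4 cube is present, so the union is just that shape — area = 48.00 mm². At z = 12: the cube (footprint 12×4) is included at this height (area 48.00 mm²); the r=7.5 cylinder at (0, 13.5) gives a regular 8-gon of circumradius 7.5 (constant along its height) (area = (8/2)·7.500²·sin(360°/8) = 159.10 mm²); the cube at (1.5, -4) is present — its section is the full 5×6.5 rectangle (area 32.50 mm²); Merging all regions: the regions partially overlap — summed areas 239.60 mm² minus the doubly-counted overlap 12.50 mm² gives 227.10 mm² — area = 227.10 mm². Checking containment: at z = 12 the cross-section extends beyond the z = 2.55 cross-section by about 179.10 mm².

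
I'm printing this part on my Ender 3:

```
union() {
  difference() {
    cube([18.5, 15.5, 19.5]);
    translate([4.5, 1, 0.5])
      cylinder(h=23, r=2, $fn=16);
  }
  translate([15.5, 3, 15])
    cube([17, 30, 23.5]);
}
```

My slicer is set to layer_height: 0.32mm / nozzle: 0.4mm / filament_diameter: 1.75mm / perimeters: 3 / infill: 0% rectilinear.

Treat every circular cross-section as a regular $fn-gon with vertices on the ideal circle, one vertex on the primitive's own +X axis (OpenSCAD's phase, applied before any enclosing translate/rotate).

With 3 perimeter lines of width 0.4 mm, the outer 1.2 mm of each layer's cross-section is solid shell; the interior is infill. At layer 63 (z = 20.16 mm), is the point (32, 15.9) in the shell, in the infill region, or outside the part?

shell

At z = 20.16 mm: the cube is absent (z outside [0, 19.5]); the r=2 cylinder at (4.5, 1) contributes a regular 16-gon of circumradius 2; Taking the first minus the rest: the first operand is absent here, so nothing remains; the cube at (15.5, 3) (footprint 17×30) is included at this height; Taking the union: only the 17×30 cube at (15.5, 3) is present, so the union is just that shape — 1 connected region. Overall, the cross-section is a single solid region. The nearest boundary edge runs (32.50, 3.00)→(32.50, 33.00); distance from the point to it = 0.50 mm. The point is inside the cross-section, 0.50 mm from the nearest boundary — within the 1.2 mm shell band (3 × 0.4).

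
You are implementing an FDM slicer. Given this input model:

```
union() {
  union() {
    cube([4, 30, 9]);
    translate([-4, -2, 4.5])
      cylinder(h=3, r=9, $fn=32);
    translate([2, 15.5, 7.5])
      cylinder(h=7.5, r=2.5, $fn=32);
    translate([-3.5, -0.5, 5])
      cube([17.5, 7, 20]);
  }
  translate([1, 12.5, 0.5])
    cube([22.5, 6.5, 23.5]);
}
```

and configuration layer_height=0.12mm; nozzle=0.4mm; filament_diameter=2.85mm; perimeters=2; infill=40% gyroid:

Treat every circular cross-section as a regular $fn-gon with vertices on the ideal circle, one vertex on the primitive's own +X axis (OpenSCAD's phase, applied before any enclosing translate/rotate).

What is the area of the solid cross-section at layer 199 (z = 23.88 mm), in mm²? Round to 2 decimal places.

268.75 mm²

At z = 23.88 mm: the cube is absent (z outside [0, 9]); the cylinder at (-4, -2) is absent (z outside [4.5, 7.5]); the cylinder at (2, 15.5) is not intersected at this z (z outside [7.5, 15]); the cube at (-3.5, -0.5) is present — its section is the full 17.5×7 rectangle (area 122.50 mm²); Merging all regions: only the 17.5×7 cube at (-3.5, -0.5) is present, so the union is just that shape — area = 122.50 mm²; the cube at (1, 12.5) (footprint 22.5×6.5) is included at this height (area 146.25 mm²); Taking the union: the 2 present regions are separate (no shared area or edge), so areas and boundary lengths simply add and each stays a separate island — area = 268.75 mm². Overall, the cross-section has 2 separate islands. Net area = 268.75 mm².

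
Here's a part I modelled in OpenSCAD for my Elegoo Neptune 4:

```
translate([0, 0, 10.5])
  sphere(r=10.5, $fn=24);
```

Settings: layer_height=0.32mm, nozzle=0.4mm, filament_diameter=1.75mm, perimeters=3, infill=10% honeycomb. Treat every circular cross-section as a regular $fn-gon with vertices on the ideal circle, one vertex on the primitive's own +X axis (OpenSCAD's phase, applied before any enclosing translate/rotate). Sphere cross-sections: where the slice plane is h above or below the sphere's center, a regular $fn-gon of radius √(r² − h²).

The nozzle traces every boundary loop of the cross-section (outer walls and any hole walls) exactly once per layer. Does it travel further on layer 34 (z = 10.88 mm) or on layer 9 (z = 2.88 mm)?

Layer 34 (z = 10.88): the sphere: section is a regular 24-gon, circumradius = √(r²−h²) = √(10.5²−0.38²) = 10.493 (perimeter = 2·24·10.493·sin(180°/24) = 65.74 mm). So its perimeter = 65.74 mm. Layer 9 (z = 2.88): the sphere: section is a regular 24-gon, circumradius = √(r²−h²) = √(10.5²−7.62²) = 7.224 (perimeter = 2·24·7.224·sin(180°/24) = 45.26 mm). So its perimeter = 45.26 mm. Layer 34 is larger (65.74 vs 45.26 mm).

layer 34 (z = 10.88 mm)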